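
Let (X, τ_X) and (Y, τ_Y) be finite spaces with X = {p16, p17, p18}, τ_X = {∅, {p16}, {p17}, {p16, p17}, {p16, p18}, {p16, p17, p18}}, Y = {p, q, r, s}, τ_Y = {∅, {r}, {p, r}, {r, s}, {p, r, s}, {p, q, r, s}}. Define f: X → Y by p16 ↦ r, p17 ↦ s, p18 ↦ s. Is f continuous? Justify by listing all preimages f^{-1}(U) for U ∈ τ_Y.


f IS continuous.

Compute f^{-1}(U) for each U ∈ τ_Y:
  U = ∅: f^{-1}(U) = ∅ ∈ τ_X ✓.
  U = {r}: f^{-1}(U) = {p16} ∈ τ_X ✓.
  U = {p, r}: f^{-1}(U) = {p16} ∈ τ_X ✓.
  U = {r, s}: f^{-1}(U) = {p16, p17, p18} ∈ τ_X ✓.
  U = {p, r, s}: f^{-1}(U) = {p16, p17, p18} ∈ τ_X ✓.
  U = {p, q, r, s}: f^{-1}(U) = {p16, p17, p18} ∈ τ_X ✓.
Every preimage lies in τ_X, so f IS continuous.


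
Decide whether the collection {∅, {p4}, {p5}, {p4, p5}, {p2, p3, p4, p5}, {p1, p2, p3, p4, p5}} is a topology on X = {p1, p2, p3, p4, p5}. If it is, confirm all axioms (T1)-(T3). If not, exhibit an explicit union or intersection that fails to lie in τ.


τ IS a topology on X.

Axiom (T1): ∅ ∈ τ? Yes; X ∈ τ? Yes.
Axiom (T2/T3): check pairwise unions and intersections of members of τ.
All pairwise intersections and unions checked — each lies in τ. Therefore τ satisfies (T1), (T2), (T3): it IS a topology on X.


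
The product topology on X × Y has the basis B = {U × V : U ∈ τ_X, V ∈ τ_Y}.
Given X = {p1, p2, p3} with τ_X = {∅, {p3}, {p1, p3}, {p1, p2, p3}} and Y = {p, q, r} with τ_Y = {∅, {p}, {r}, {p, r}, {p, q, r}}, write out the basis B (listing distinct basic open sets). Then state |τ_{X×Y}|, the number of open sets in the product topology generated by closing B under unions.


Basis B = {∅ × ∅, {p3} × {p}, {p3} × {r}, {p1, p3} × {p}, {p1, p3} × {r}, {p3} × {p, r}, {p1, p2, p3} × {p}, {p1, p2, p3} × {r}, {p3} × {p, q, r}, {p1, p3} × {p, r}, {p1, p3} × {p, q, r}, {p1, p2, p3} × {p, r}, {p1, p2, p3} × {p, q, r}}; |τ_{X×Y}| = 30.

Enumerate products U × V with U ∈ τ_X, V ∈ τ_Y (deduplicated):
  ∅ × ∅ = {} (∅)
  {p3} × {p} = {(p3,p)}
  {p3} × {r} = {(p3,r)}
  {p1, p3} × {p} = {(p1,p), (p3,p)}
  {p1, p3} × {r} = {(p1,r), (p3,r)}
  {p3} × {p, r} = {(p3,p), (p3,r)}
  {p1, p2, p3} × {p} = {(p1,p), (p2,p), (p3,p)}
  {p1, p2, p3} × {r} = {(p1,r), (p2,r), (p3,r)}
  {p3} × {p, q, r} = {(p3,p), (p3,q), (p3,r)}
  {p1, p3} × {p, r} = {(p1,p), (p1,r), (p3,p), (p3,r)}
  {p1, p3} × {p, q, r} = {(p1,p), (p1,q), (p1,r), (p3,p), (p3,q), (p3,r)}
  {p1, p2, p3} × {p, r} = {(p1,p), (p1,r), (p2,p), (p2,r), (p3,p), (p3,r)}
  {p1, p2, p3} × {p, q, r} = {(p1,p), (p1,q), (p1,r), (p2,p), (p2,q), (p2,r), (p3,p), (p3,q), (p3,r)}
These 13 distinct sets form the basis B.
Close under arbitrary unions to get τ_{X×Y}; counting gives |τ_{X×Y}| = 30.


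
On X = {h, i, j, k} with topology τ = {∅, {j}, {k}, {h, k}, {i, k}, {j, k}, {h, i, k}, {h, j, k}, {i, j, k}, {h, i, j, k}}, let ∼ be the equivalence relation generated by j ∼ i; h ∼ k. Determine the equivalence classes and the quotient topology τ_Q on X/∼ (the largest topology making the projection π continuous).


X/∼ = {[h=k], [i=j]}; |τ_Q| = 3.

Equivalence classes: [h=k], [i=j].
Quotient map π: X → X/∼ sends h ↦ [h=k], i ↦ [i=j], j ↦ [i=j], k ↦ [h=k].
For each subset V ⊆ X/∼, compute π^{-1}(V) ⊆ X and check whether π^{-1}(V) ∈ τ. V is open in τ_Q iff π^{-1}(V) ∈ τ.
  V = {}: π^{-1}(V) = ∅ ∈ τ ✓.
  V = {[h=k]}: π^{-1}(V) = {h, k} ∈ τ ✓.
  V = {[i=j]}: π^{-1}(V) = {i, j} ∉ τ ✗.
  V = {[h=k], [i=j]}: π^{-1}(V) = {h, i, j, k} ∈ τ ✓.
Open sets in the quotient: τ_Q = {{}, {[h=k]}, {[h=k], [i=j]}} (3 elements).


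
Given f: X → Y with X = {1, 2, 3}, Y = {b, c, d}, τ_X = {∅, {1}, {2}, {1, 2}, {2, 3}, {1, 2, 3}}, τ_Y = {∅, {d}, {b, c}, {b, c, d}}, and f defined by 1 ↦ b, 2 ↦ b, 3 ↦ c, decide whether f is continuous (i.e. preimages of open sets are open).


f IS continuous.

Compute f^{-1}(U) for each U ∈ τ_Y:
  U = ∅: f^{-1}(U) = ∅ ∈ τ_X ✓.
  U = {d}: f^{-1}(U) = ∅ ∈ τ_X ✓.
  U = {b, c}: f^{-1}(U) = {1, 2, 3} ∈ τ_X ✓.
  U = {b, c, d}: f^{-1}(U) = {1, 2, 3} ∈ τ_X ✓.
Every preimage lies in τ_X, so f IS continuous.


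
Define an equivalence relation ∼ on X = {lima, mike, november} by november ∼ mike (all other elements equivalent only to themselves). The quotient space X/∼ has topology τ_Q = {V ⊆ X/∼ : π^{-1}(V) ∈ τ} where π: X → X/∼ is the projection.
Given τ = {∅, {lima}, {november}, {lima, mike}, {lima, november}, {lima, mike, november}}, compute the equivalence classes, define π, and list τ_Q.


X/∼ = {[lima], [mike=november]}; |τ_Q| = 3.

Equivalence classes: [lima], [mike=november].
Quotient map π: X → X/∼ sends lima ↦ [lima], mike ↦ [mike=november], november ↦ [mike=november].
For each subset V ⊆ X/∼, compute π^{-1}(V) ⊆ X and check whether π^{-1}(V) ∈ τ. V is open in τ_Q iff π^{-1}(V) ∈ τ.
  V = {}: π^{-1}(V) = ∅ ∈ τ ✓.
  V = {[lima]}: π^{-1}(V) = {lima} ∈ τ ✓.
  V = {[mike=november]}: π^{-1}(V) = {mike, november} ∉ τ ✗.
  V = {[lima], [mike=november]}: π^{-1}(V) = {lima, mike, november} ∈ τ ✓.
Open sets in the quotient: τ_Q = {{}, {[lima]}, {[lima], [mike=november]}} (3 elements).


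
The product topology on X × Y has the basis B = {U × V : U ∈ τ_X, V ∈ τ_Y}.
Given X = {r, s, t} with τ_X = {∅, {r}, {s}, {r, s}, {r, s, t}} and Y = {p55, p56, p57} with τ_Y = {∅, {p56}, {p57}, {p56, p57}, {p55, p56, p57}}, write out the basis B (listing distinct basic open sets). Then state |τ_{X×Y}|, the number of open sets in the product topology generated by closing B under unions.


Basis B = {∅ × ∅, {r} × {p56}, {r} × {p57}, {s} × {p56}, {s} × {p57}, {r} × {p56, p57}, {r, s} × {p56}, {r, s} × {p57}, {s} × {p56, p57}, {r} × {p55, p56, p57}, {r, s, t} × {p56}, {r, s, t} × {p57}, {s} × {p55, p56, p57}, {r, s} × {p56, p57}, {r, s} × {p55, p56, p57}, {r, s, t} × {p56, p57}, {r, s, t} × {p55, p56, p57}}; |τ_{X×Y}| = 48.

Enumerate products U × V with U ∈ τ_X, V ∈ τ_Y (deduplicated):
  ∅ × ∅ = {} (∅)
  {r} × {p56} = {(r,p56)}
  {r} × {p57} = {(r,p57)}
  {s} × {p56} = {(s,p56)}
  {s} × {p57} = {(s,p57)}
  {r} × {p56, p57} = {(r,p56), (r,p57)}
  {r, s} × {p56} = {(r,p56), (s,p56)}
  {r, s} × {p57} = {(r,p57), (s,p57)}
  {s} × {p56, p57} = {(s,p56), (s,p57)}
  {r} × {p55, p56, p57} = {(r,p55), (r,p56), (r,p57)}
  {r, s, t} × {p56} = {(r,p56), (s,p56), (t,p56)}
  {r, s, t} × {p57} = {(r,p57), (s,p57), (t,p57)}
  {s} × {p55, p56, p57} = {(s,p55), (s,p56), (s,p57)}
  {r, s} × {p56, p57} = {(r,p56), (r,p57), (s,p56), (s,p57)}
  {r, s} × {p55, p56, p57} = {(r,p55), (r,p56), (r,p57), (s,p55), (s,p56), (s,p57)}
  {r, s, t} × {p56, p57} = {(r,p56), (r,p57), (s,p56), (s,p57), (t,p56), (t,p57)}
  {r, s, t} × {p55, p56, p57} = {(r,p55), (r,p56), (r,p57), (s,p55), (s,p56), (s,p57), (t,p55), (t,p56), (t,p57)}
These 17 distinct sets form the basis B.
Close under arbitrary unions to get τ_{X×Y}; counting gives |τ_{X×Y}| = 48.


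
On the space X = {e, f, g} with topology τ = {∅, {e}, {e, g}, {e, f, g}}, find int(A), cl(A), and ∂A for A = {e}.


int(A) = {e}, cl(A) = {e, f, g}, ∂A = {f, g}.

Closed sets in (X, τ) are complements of opens:
  closed(X, τ) = {∅, {f}, {f, g}, {e, f, g}}.
int(A) = ⋃ {U ∈ τ : U ⊆ A}. Opens contained in A: ∅, {e}.
Taking the union of these: int(A) = {e}.
cl(A) = ⋂ {C closed : A ⊆ C}. Closed sets containing A: {e, f, g}.
Intersecting these: cl(A) = {e, f, g}.
∂A = cl(A) ∖ int(A) = {e, f, g} ∖ {e} = {f, g}.


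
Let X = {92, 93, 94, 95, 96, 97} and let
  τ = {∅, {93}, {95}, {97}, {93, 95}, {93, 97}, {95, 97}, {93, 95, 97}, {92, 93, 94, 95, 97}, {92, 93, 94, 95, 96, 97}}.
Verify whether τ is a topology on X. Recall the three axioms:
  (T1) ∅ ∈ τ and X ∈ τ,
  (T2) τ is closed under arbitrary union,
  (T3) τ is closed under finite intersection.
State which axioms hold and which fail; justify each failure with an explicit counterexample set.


τ IS a topology on X.

Axiom (T1): ∅ ∈ τ? Yes; X ∈ τ? Yes.
Axiom (T2/T3): check pairwise unions and intersections of members of τ.
All pairwise intersections and unions checked — each lies in τ. Therefore τ satisfies (T1), (T2), (T3): it IS a topology on X.


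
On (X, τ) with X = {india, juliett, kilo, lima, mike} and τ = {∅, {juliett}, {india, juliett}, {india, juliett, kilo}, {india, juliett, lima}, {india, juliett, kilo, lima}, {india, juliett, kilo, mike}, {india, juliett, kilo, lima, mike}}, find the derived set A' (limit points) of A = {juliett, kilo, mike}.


A' = {india, kilo, lima, mike}

For each x ∈ X, list the open sets U ∈ τ with x ∈ U, then check whether U ∩ (A ∖ {x}) ≠ ∅ for every such U.
  x = india: opens ∋ x are {india, juliett}, {india, juliett, kilo}, {india, juliett, lima}, {india, juliett, kilo, lima}, {india, juliett, kilo, mike}, {india, juliett, kilo, lima, mike}; each meets A ∖ {india}, so x IS a limit point.
  x = juliett: open {juliett} ∋ x has {juliett} ∩ (A ∖ {juliett}) = ∅, so x is NOT a limit point.
  x = kilo: opens ∋ x are {india, juliett, kilo}, {india, juliett, kilo, lima}, {india, juliett, kilo, mike}, {india, juliett, kilo, lima, mike}; each meets A ∖ {kilo}, so x IS a limit point.
  x = lima: opens ∋ x are {india, juliett, lima}, {india, juliett, kilo, lima}, {india, juliett, kilo, lima, mike}; each meets A ∖ {lima}, so x IS a limit point.
  x = mike: opens ∋ x are {india, juliett, kilo, mike}, {india, juliett, kilo, lima, mike}; each meets A ∖ {mike}, so x IS a limit point.
Collecting: A' = {india, kilo, lima, mike}.


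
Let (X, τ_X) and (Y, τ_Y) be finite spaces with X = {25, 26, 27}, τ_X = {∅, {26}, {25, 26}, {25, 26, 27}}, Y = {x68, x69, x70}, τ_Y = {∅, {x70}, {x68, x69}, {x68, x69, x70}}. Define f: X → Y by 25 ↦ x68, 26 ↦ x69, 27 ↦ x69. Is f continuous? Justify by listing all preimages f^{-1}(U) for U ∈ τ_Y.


f IS continuous.

Compute f^{-1}(U) for each U ∈ τ_Y:
  U = ∅: f^{-1}(U) = ∅ ∈ τ_X ✓.
  U = {x70}: f^{-1}(U) = ∅ ∈ τ_X ✓.
  U = {x68, x69}: f^{-1}(U) = {25, 26, 27} ∈ τ_X ✓.
  U = {x68, x69, x70}: f^{-1}(U) = {25, 26, 27} ∈ τ_X ✓.
Every preimage lies in τ_X, so f IS continuous.


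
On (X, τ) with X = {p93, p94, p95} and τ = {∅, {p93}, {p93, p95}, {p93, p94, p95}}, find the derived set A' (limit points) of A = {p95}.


A' = {p94}

For each x ∈ X, list the open sets U ∈ τ with x ∈ U, then check whether U ∩ (A ∖ {x}) ≠ ∅ for every such U.
  x = p93: open {p93} ∋ x has {p93} ∩ (A ∖ {p93}) = ∅, so x is NOT a limit point.
  x = p94: opens ∋ x are {p93, p94, p95}; each meets A ∖ {p94}, so x IS a limit point.
  x = p95: open {p93, p95} ∋ x has {p93, p95} ∩ (A ∖ {p95}) = ∅, so x is NOT a limit point.
Collecting: A' = {p94}.


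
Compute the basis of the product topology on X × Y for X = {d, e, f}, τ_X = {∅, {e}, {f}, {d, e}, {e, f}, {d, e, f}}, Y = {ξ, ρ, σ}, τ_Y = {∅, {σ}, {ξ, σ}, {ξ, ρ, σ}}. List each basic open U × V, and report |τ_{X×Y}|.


Basis B = {∅ × ∅, {e} × {σ}, {f} × {σ}, {d, e} × {σ}, {e} × {ξ, σ}, {e, f} × {σ}, {f} × {ξ, σ}, {d, e, f} × {σ}, {e} × {ξ, ρ, σ}, {f} × {ξ, ρ, σ}, {d, e} × {ξ, σ}, {e, f} × {ξ, σ}, {d, e} × {ξ, ρ, σ}, {d, e, f} × {ξ, σ}, {e, f} × {ξ, ρ, σ}, {d, e, f} × {ξ, ρ, σ}}; |τ_{X×Y}| = 40.

Enumerate products U × V with U ∈ τ_X, V ∈ τ_Y (deduplicated):
  ∅ × ∅ = {} (∅)
  {e} × {σ} = {(e,σ)}
  {f} × {σ} = {(f,σ)}
  {d, e} × {σ} = {(d,σ), (e,σ)}
  {e} × {ξ, σ} = {(e,ξ), (e,σ)}
  {e, f} × {σ} = {(e,σ), (f,σ)}
  {f} × {ξ, σ} = {(f,ξ), (f,σ)}
  {d, e, f} × {σ} = {(d,σ), (e,σ), (f,σ)}
  {e} × {ξ, ρ, σ} = {(e,ξ), (e,ρ), (e,σ)}
  {f} × {ξ, ρ, σ} = {(f,ξ), (f,ρ), (f,σ)}
  {d, e} × {ξ, σ} = {(d,ξ), (d,σ), (e,ξ), (e,σ)}
  {e, f} × {ξ, σ} = {(e,ξ), (e,σ), (f,ξ), (f,σ)}
  {d, e} × {ξ, ρ, σ} = {(d,ξ), (d,ρ), (d,σ), (e,ξ), (e,ρ), (e,σ)}
  {d, e, f} × {ξ, σ} = {(d,ξ), (d,σ), (e,ξ), (e,σ), (f,ξ), (f,σ)}
  {e, f} × {ξ, ρ, σ} = {(e,ξ), (e,ρ), (e,σ), (f,ξ), (f,ρ), (f,σ)}
  {d, e, f} × {ξ, ρ, σ} = {(d,ξ), (d,ρ), (d,σ), (e,ξ), (e,ρ), (e,σ), (f,ξ), (f,ρ), (f,σ)}
These 16 distinct sets form the basis B.
Close under arbitrary unions to get τ_{X×Y}; counting gives |τ_{X×Y}| = 40.


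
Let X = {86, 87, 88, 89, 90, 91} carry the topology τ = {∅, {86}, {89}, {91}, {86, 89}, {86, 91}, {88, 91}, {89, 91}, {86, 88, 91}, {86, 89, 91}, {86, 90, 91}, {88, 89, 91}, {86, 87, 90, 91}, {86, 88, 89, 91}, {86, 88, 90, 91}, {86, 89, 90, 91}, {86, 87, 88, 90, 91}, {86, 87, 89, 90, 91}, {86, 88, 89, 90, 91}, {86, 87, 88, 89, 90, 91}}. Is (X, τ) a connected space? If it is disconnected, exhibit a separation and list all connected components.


(X, τ) is disconnected; components = [{89}, {86, 87, 88, 90, 91}].

Find clopen sets (U ∈ τ with X ∖ U ∈ τ):
  U = ∅, X ∖ U = {86, 87, 88, 89, 90, 91} — both open, so U is clopen.
  U = {89}, X ∖ U = {86, 87, 88, 90, 91} — both open, so U is clopen.
  U = {86, 87, 88, 90, 91}, X ∖ U = {89} — both open, so U is clopen.
  U = {86, 87, 88, 89, 90, 91}, X ∖ U = ∅ — both open, so U is clopen.
Nontrivial clopen(s) exist: e.g. {89}. So (X, τ) is disconnected.
Compute connected components by grouping points that agree on all clopens:
  component: {89}
  component: {86, 87, 88, 90, 91}


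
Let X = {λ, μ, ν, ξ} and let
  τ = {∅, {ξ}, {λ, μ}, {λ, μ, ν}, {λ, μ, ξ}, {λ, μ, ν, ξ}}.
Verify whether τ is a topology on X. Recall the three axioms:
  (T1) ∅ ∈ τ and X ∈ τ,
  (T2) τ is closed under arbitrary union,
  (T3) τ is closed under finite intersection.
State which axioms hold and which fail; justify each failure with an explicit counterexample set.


τ IS a topology on X.

Axiom (T1): ∅ ∈ τ? Yes; X ∈ τ? Yes.
Axiom (T2/T3): check pairwise unions and intersections of members of τ.
All pairwise intersections and unions checked — each lies in τ. Therefore τ satisfies (T1), (T2), (T3): it IS a topology on X.


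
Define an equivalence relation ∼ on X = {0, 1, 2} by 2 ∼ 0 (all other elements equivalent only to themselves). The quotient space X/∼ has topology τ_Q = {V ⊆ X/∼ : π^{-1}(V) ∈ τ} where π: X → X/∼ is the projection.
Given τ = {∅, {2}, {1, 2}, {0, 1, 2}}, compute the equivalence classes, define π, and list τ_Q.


X/∼ = {[0=2], [1]}; |τ_Q| = 2.

Equivalence classes: [0=2], [1].
Quotient map π: X → X/∼ sends 0 ↦ [0=2], 1 ↦ [1], 2 ↦ [0=2].
For each subset V ⊆ X/∼, compute π^{-1}(V) ⊆ X and check whether π^{-1}(V) ∈ τ. V is open in τ_Q iff π^{-1}(V) ∈ τ.
  V = {}: π^{-1}(V) = ∅ ∈ τ ✓.
  V = {[0=2]}: π^{-1}(V) = {0, 2} ∉ τ ✗.
  V = {[1]}: π^{-1}(V) = {1} ∉ τ ✗.
  V = {[0=2], [1]}: π^{-1}(V) = {0, 1, 2} ∈ τ ✓.
Open sets in the quotient: τ_Q = {{}, {[0=2], [1]}} (2 elements).


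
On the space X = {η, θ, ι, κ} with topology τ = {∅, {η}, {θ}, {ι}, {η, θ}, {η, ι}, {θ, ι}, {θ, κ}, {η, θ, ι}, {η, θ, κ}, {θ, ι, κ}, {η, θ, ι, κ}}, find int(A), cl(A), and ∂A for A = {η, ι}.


int(A) = {η, ι}, cl(A) = {η, ι}, ∂A = ∅.

Closed sets in (X, τ) are complements of opens:
  closed(X, τ) = {∅, {η}, {ι}, {κ}, {η, ι}, {η, κ}, {θ, κ}, {ι, κ}, {η, θ, κ}, {η, ι, κ}, {θ, ι, κ}, {η, θ, ι, κ}}.
int(A) = ⋃ {U ∈ τ : U ⊆ A}. Opens contained in A: ∅, {η}, {ι}, {η, ι}.
Taking the union of these: int(A) = {η, ι}.
cl(A) = ⋂ {C closed : A ⊆ C}. Closed sets containing A: {η, ι}, {η, ι, κ}, {η, θ, ι, κ}.
Intersecting these: cl(A) = {η, ι}.
∂A = cl(A) ∖ int(A) = {η, ι} ∖ {η, ι} = ∅.


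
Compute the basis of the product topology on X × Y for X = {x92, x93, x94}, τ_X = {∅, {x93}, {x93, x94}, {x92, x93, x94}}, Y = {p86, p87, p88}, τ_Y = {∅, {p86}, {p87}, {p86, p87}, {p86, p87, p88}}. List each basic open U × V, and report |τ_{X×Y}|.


Basis B = {∅ × ∅, {x93} × {p86}, {x93} × {p87}, {x93} × {p86, p87}, {x93, x94} × {p86}, {x93, x94} × {p87}, {x92, x93, x94} × {p86}, {x92, x93, x94} × {p87}, {x93} × {p86, p87, p88}, {x93, x94} × {p86, p87}, {x92, x93, x94} × {p86, p87}, {x93, x94} × {p86, p87, p88}, {x92, x93, x94} × {p86, p87, p88}}; |τ_{X×Y}| = 30.

Enumerate products U × V with U ∈ τ_X, V ∈ τ_Y (deduplicated):
  ∅ × ∅ = {} (∅)
  {x93} × {p86} = {(x93,p86)}
  {x93} × {p87} = {(x93,p87)}
  {x93} × {p86, p87} = {(x93,p86), (x93,p87)}
  {x93, x94} × {p86} = {(x93,p86), (x94,p86)}
  {x93, x94} × {p87} = {(x93,p87), (x94,p87)}
  {x92, x93, x94} × {p86} = {(x92,p86), (x93,p86), (x94,p86)}
  {x92, x93, x94} × {p87} = {(x92,p87), (x93,p87), (x94,p87)}
  {x93} × {p86, p87, p88} = {(x93,p86), (x93,p87), (x93,p88)}
  {x93, x94} × {p86, p87} = {(x93,p86), (x93,p87), (x94,p86), (x94,p87)}
  {x92, x93, x94} × {p86, p87} = {(x92,p86), (x92,p87), (x93,p86), (x93,p87), (x94,p86), (x94,p87)}
  {x93, x94} × {p86, p87, p88} = {(x93,p86), (x93,p87), (x93,p88), (x94,p86), (x94,p87), (x94,p88)}
  {x92, x93, x94} × {p86, p87, p88} = {(x92,p86), (x92,p87), (x92,p88), (x93,p86), (x93,p87), (x93,p88), (x94,p86), (x94,p87), (x94,p88)}
These 13 distinct sets form the basis B.
Close under arbitrary unions to get τ_{X×Y}; counting gives |τ_{X×Y}| = 30.


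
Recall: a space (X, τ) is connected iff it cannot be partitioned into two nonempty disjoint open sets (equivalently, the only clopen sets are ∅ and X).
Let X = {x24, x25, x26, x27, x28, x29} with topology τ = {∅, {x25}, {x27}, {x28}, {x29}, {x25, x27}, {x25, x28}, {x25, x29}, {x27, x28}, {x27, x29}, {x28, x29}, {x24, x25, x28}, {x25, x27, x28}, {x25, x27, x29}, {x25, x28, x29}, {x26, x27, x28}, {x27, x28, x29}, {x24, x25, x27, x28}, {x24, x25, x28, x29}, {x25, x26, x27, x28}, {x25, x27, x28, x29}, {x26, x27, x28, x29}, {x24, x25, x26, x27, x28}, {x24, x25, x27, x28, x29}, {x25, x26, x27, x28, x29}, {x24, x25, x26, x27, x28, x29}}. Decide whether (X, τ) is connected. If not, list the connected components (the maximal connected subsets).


(X, τ) is disconnected; components = [{x29}, {x24, x25, x26, x27, x28}].

Find clopen sets (U ∈ τ with X ∖ U ∈ τ):
  U = ∅, X ∖ U = {x24, x25, x26, x27, x28, x29} — both open, so U is clopen.
  U = {x29}, X ∖ U = {x24, x25, x26, x27, x28} — both open, so U is clopen.
  U = {x24, x25, x26, x27, x28}, X ∖ U = {x29} — both open, so U is clopen.
  U = {x24, x25, x26, x27, x28, x29}, X ∖ U = ∅ — both open, so U is clopen.
Nontrivial clopen(s) exist: e.g. {x24, x25, x26, x27, x28}. So (X, τ) is disconnected.
Compute connected components by grouping points that agree on all clopens:
  component: {x29}
  component: {x24, x25, x26, x27, x28}


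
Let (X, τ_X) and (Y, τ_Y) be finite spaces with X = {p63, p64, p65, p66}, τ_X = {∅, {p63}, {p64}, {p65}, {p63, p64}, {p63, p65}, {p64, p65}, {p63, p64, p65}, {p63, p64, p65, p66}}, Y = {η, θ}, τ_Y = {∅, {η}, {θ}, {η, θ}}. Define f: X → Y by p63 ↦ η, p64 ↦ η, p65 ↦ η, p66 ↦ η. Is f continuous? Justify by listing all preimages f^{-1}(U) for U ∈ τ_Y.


f IS continuous.

Compute f^{-1}(U) for each U ∈ τ_Y:
  U = ∅: f^{-1}(U) = ∅ ∈ τ_X ✓.
  U = {η}: f^{-1}(U) = {p63, p64, p65, p66} ∈ τ_X ✓.
  U = {θ}: f^{-1}(U) = ∅ ∈ τ_X ✓.
  U = {η, θ}: f^{-1}(U) = {p63, p64, p65, p66} ∈ τ_X ✓.
Every preimage lies in τ_X, so f IS continuous.


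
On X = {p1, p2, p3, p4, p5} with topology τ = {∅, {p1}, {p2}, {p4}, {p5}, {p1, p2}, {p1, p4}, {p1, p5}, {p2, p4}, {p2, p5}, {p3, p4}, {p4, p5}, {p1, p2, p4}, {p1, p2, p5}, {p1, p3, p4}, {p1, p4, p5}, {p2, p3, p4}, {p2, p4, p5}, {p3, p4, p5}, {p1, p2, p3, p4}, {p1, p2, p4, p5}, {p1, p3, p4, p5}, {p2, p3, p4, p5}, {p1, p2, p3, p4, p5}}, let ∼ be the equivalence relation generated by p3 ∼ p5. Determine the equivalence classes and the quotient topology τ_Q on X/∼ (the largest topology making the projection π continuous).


X/∼ = {[p1], [p2], [p3=p5], [p4]}; |τ_Q| = 12.

Equivalence classes: [p1], [p2], [p3=p5], [p4].
Quotient map π: X → X/∼ sends p1 ↦ [p1], p2 ↦ [p2], p3 ↦ [p3=p5], p4 ↦ [p4], p5 ↦ [p3=p5].
For each subset V ⊆ X/∼, compute π^{-1}(V) ⊆ X and check whether π^{-1}(V) ∈ τ. V is open in τ_Q iff π^{-1}(V) ∈ τ.
  V = {}: π^{-1}(V) = ∅ ∈ τ ✓.
  V = {[p1]}: π^{-1}(V) = {p1} ∈ τ ✓.
  V = {[p2]}: π^{-1}(V) = {p2} ∈ τ ✓.
  V = {[p1], [p2]}: π^{-1}(V) = {p1, p2} ∈ τ ✓.
  V = {[p3=p5]}: π^{-1}(V) = {p3, p5} ∉ τ ✗.
  V = {[p1], [p3=p5]}: π^{-1}(V) = {p1, p3, p5} ∉ τ ✗.
  V = {[p2], [p3=p5]}: π^{-1}(V) = {p2, p3, p5} ∉ τ ✗.
  V = {[p1], [p2], [p3=p5]}: π^{-1}(V) = {p1, p2, p3, p5} ∉ τ ✗.
  V = {[p4]}: π^{-1}(V) = {p4} ∈ τ ✓.
  V = {[p1], [p4]}: π^{-1}(V) = {p1, p4} ∈ τ ✓.
  V = {[p2], [p4]}: π^{-1}(V) = {p2, p4} ∈ τ ✓.
  V = {[p1], [p2], [p4]}: π^{-1}(V) = {p1, p2, p4} ∈ τ ✓.
  V = {[p3=p5], [p4]}: π^{-1}(V) = {p3, p4, p5} ∈ τ ✓.
  V = {[p1], [p3=p5], [p4]}: π^{-1}(V) = {p1, p3, p4, p5} ∈ τ ✓.
  V = {[p2], [p3=p5], [p4]}: π^{-1}(V) = {p2, p3, p4, p5} ∈ τ ✓.
  V = {[p1], [p2], [p3=p5], [p4]}: π^{-1}(V) = {p1, p2, p3, p4, p5} ∈ τ ✓.
Open sets in the quotient: τ_Q = {{}, {[p1]}, {[p2]}, {[p1], [p2]}, {[p4]}, {[p1], [p4]}, {[p2], [p4]}, {[p1], [p2], [p4]}, {[p3=p5], [p4]}, {[p1], [p3=p5], [p4]}, {[p2], [p3=p5], [p4]}, {[p1], [p2], [p3=p5], [p4]}} (12 elements).


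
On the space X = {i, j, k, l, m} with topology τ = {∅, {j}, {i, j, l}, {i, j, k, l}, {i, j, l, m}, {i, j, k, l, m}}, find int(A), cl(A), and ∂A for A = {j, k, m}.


int(A) = {j}, cl(A) = {i, j, k, l, m}, ∂A = {i, k, l, m}.

Closed sets in (X, τ) are complements of opens:
  closed(X, τ) = {∅, {k}, {m}, {k, m}, {i, k, l, m}, {i, j, k, l, m}}.
int(A) = ⋃ {U ∈ τ : U ⊆ A}. Opens contained in A: ∅, {j}.
Taking the union of these: int(A) = {j}.
cl(A) = ⋂ {C closed : A ⊆ C}. Closed sets containing A: {i, j, k, l, m}.
Intersecting these: cl(A) = {i, j, k, l, m}.
∂A = cl(A) ∖ int(A) = {i, j, k, l, m} ∖ {j} = {i, k, l, m}.


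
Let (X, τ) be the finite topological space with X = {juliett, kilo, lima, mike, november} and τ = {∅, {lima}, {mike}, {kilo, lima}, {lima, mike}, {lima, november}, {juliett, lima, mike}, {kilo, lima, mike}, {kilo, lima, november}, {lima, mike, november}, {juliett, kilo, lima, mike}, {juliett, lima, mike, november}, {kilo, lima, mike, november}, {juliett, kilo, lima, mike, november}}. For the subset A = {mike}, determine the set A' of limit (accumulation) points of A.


A' = {juliett}

For each x ∈ X, list the open sets U ∈ τ with x ∈ U, then check whether U ∩ (A ∖ {x}) ≠ ∅ for every such U.
  x = juliett: opens ∋ x are {juliett, lima, mike}, {juliett, kilo, lima, mike}, {juliett, lima, mike, november}, {juliett, kilo, lima, mike, november}; each meets A ∖ {juliett}, so x IS a limit point.
  x = kilo: open {kilo, lima} ∋ x has {kilo, lima} ∩ (A ∖ {kilo}) = ∅, so x is NOT a limit point.
  x = lima: open {lima} ∋ x has {lima} ∩ (A ∖ {lima}) = ∅, so x is NOT a limit point.
  x = mike: open {mike} ∋ x has {mike} ∩ (A ∖ {mike}) = ∅, so x is NOT a limit point.
  x = november: open {lima, november} ∋ x has {lima, november} ∩ (A ∖ {november}) = ∅, so x is NOT a limit point.
Collecting: A' = {juliett}.


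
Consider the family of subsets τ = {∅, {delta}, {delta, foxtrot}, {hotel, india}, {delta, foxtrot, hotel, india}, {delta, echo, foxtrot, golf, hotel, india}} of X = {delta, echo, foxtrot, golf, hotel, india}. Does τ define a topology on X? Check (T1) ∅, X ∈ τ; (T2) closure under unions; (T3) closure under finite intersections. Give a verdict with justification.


τ is NOT a topology on X.

Axiom (T1): ∅ ∈ τ? Yes; X ∈ τ? Yes.
Axiom (T2/T3): check pairwise unions and intersections of members of τ.
Counterexample for (T2): {delta} ∪ {hotel, india} = {delta, hotel, india} ∉ τ. Therefore τ is NOT a topology.


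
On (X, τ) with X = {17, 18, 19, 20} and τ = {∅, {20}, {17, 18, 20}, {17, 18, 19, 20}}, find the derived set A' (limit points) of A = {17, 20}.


A' = {17, 18, 19}

For each x ∈ X, list the open sets U ∈ τ with x ∈ U, then check whether U ∩ (A ∖ {x}) ≠ ∅ for every such U.
  x = 17: opens ∋ x are {17, 18, 20}, {17, 18, 19, 20}; each meets A ∖ {17}, so x IS a limit point.
  x = 18: opens ∋ x are {17, 18, 20}, {17, 18, 19, 20}; each meets A ∖ {18}, so x IS a limit point.
  x = 19: opens ∋ x are {17, 18, 19, 20}; each meets A ∖ {19}, so x IS a limit point.
  x = 20: open {20} ∋ x has {20} ∩ (A ∖ {20}) = ∅, so x is NOT a limit point.
Collecting: A' = {17, 18, 19}.


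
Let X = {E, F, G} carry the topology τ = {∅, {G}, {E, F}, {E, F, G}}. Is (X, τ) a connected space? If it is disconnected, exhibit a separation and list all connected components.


(X, τ) is disconnected; components = [{G}, {E, F}].

Find clopen sets (U ∈ τ with X ∖ U ∈ τ):
  U = ∅, X ∖ U = {E, F, G} — both open, so U is clopen.
  U = {G}, X ∖ U = {E, F} — both open, so U is clopen.
  U = {E, F}, X ∖ U = {G} — both open, so U is clopen.
  U = {E, F, G}, X ∖ U = ∅ — both open, so U is clopen.
Nontrivial clopen(s) exist: e.g. {G}. So (X, τ) is disconnected.
Compute connected components by grouping points that agree on all clopens:
  component: {G}
  component: {E, F}


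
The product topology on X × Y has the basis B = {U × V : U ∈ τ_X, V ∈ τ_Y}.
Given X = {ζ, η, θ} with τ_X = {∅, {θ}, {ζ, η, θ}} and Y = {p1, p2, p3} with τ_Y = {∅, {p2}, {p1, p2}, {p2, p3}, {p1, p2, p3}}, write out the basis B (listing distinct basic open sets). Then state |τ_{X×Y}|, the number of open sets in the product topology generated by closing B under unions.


Basis B = {∅ × ∅, {θ} × {p2}, {θ} × {p1, p2}, {θ} × {p2, p3}, {ζ, η, θ} × {p2}, {θ} × {p1, p2, p3}, {ζ, η, θ} × {p1, p2}, {ζ, η, θ} × {p2, p3}, {ζ, η, θ} × {p1, p2, p3}}; |τ_{X×Y}| = 14.

Enumerate products U × V with U ∈ τ_X, V ∈ τ_Y (deduplicated):
  ∅ × ∅ = {} (∅)
  {θ} × {p2} = {(θ,p2)}
  {θ} × {p1, p2} = {(θ,p1), (θ,p2)}
  {θ} × {p2, p3} = {(θ,p2), (θ,p3)}
  {ζ, η, θ} × {p2} = {(ζ,p2), (η,p2), (θ,p2)}
  {θ} × {p1, p2, p3} = {(θ,p1), (θ,p2), (θ,p3)}
  {ζ, η, θ} × {p1, p2} = {(ζ,p1), (ζ,p2), (η,p1), (η,p2), (θ,p1), (θ,p2)}
  {ζ, η, θ} × {p2, p3} = {(ζ,p2), (ζ,p3), (η,p2), (η,p3), (θ,p2), (θ,p3)}
  {ζ, η, θ} × {p1, p2, p3} = {(ζ,p1), (ζ,p2), (ζ,p3), (η,p1), (η,p2), (η,p3), (θ,p1), (θ,p2), (θ,p3)}
These 9 distinct sets form the basis B.
Close under arbitrary unions to get τ_{X×Y}; counting gives |τ_{X×Y}| = 14.


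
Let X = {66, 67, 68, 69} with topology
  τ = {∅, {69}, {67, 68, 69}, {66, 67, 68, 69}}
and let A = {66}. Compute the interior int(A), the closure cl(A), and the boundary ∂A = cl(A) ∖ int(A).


int(A) = ∅, cl(A) = {66}, ∂A = {66}.

Closed sets in (X, τ) are complements of opens:
  closed(X, τ) = {∅, {66}, {66, 67, 68}, {66, 67, 68, 69}}.
int(A) = ⋃ {U ∈ τ : U ⊆ A}. Opens contained in A: ∅.
Taking the union of these: int(A) = ∅.
cl(A) = ⋂ {C closed : A ⊆ C}. Closed sets containing A: {66}, {66, 67, 68}, {66, 67, 68, 69}.
Intersecting these: cl(A) = {66}.
∂A = cl(A) ∖ int(A) = {66} ∖ ∅ = {66}.


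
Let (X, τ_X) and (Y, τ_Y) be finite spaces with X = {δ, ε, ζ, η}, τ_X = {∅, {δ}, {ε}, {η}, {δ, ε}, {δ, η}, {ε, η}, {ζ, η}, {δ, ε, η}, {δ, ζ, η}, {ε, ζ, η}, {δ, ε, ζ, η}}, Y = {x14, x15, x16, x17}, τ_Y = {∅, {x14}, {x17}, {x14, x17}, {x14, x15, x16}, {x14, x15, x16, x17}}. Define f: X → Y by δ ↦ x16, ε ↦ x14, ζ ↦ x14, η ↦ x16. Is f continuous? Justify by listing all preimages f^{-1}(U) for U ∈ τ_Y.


f is NOT continuous.

Compute f^{-1}(U) for each U ∈ τ_Y:
  U = ∅: f^{-1}(U) = ∅ ∈ τ_X ✓.
  U = {x14}: f^{-1}(U) = {ε, ζ} ∉ τ_X ✗.
  U = {x17}: f^{-1}(U) = ∅ ∈ τ_X ✓.
  U = {x14, x17}: f^{-1}(U) = {ε, ζ} ∉ τ_X ✗.
  U = {x14, x15, x16}: f^{-1}(U) = {δ, ε, ζ, η} ∈ τ_X ✓.
  U = {x14, x15, x16, x17}: f^{-1}(U) = {δ, ε, ζ, η} ∈ τ_X ✓.
Found U = {x14} with f^{-1}(U) = {ε, ζ} not in τ_X. Therefore f is NOT continuous.


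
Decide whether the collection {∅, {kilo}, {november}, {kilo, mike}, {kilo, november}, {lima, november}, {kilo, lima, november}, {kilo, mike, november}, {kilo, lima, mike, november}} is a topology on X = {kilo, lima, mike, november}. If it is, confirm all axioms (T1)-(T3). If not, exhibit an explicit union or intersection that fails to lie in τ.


τ IS a topology on X.

Axiom (T1): ∅ ∈ τ? Yes; X ∈ τ? Yes.
Axiom (T2/T3): check pairwise unions and intersections of members of τ.
All pairwise intersections and unions checked — each lies in τ. Therefore τ satisfies (T1), (T2), (T3): it IS a topology on X.


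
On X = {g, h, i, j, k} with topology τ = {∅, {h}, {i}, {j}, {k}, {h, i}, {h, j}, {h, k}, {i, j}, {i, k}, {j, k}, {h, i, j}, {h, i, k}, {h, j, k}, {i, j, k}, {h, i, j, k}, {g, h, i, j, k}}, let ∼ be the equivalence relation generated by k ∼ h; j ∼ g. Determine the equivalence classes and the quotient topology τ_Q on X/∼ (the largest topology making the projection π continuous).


X/∼ = {[g=j], [h=k], [i]}; |τ_Q| = 5.

Equivalence classes: [g=j], [h=k], [i].
Quotient map π: X → X/∼ sends g ↦ [g=j], h ↦ [h=k], i ↦ [i], j ↦ [g=j], k ↦ [h=k].
For each subset V ⊆ X/∼, compute π^{-1}(V) ⊆ X and check whether π^{-1}(V) ∈ τ. V is open in τ_Q iff π^{-1}(V) ∈ τ.
  V = {}: π^{-1}(V) = ∅ ∈ τ ✓.
  V = {[g=j]}: π^{-1}(V) = {g, j} ∉ τ ✗.
  V = {[h=k]}: π^{-1}(V) = {h, k} ∈ τ ✓.
  V = {[g=j], [h=k]}: π^{-1}(V) = {g, h, j, k} ∉ τ ✗.
  V = {[i]}: π^{-1}(V) = {i} ∈ τ ✓.
  V = {[g=j], [i]}: π^{-1}(V) = {g, i, j} ∉ τ ✗.
  V = {[h=k], [i]}: π^{-1}(V) = {h, i, k} ∈ τ ✓.
  V = {[g=j], [h=k], [i]}: π^{-1}(V) = {g, h, i, j, k} ∈ τ ✓.
Open sets in the quotient: τ_Q = {{}, {[h=k]}, {[i]}, {[h=k], [i]}, {[g=j], [h=k], [i]}} (5 elements).


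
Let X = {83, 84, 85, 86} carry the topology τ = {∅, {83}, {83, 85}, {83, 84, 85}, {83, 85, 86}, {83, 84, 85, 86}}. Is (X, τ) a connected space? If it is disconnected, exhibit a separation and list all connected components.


(X, τ) is connected.

Find clopen sets (U ∈ τ with X ∖ U ∈ τ):
  U = ∅, X ∖ U = {83, 84, 85, 86} — both open, so U is clopen.
  U = {83, 84, 85, 86}, X ∖ U = ∅ — both open, so U is clopen.
Only trivial clopens (∅ and X) exist, so (X, τ) is connected.
Compute connected components by grouping points that agree on all clopens:
  component: {83, 84, 85, 86}


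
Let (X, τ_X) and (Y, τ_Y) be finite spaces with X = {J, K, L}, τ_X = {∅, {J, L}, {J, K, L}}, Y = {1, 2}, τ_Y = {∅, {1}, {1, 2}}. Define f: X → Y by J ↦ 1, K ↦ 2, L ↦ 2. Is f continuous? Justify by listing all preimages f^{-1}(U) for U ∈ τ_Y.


f is NOT continuous.

Compute f^{-1}(U) for each U ∈ τ_Y:
  U = ∅: f^{-1}(U) = ∅ ∈ τ_X ✓.
  U = {1}: f^{-1}(U) = {J} ∉ τ_X ✗.
  U = {1, 2}: f^{-1}(U) = {J, K, L} ∈ τ_X ✓.
Found U = {1} with f^{-1}(U) = {J} not in τ_X. Therefore f is NOT continuous.


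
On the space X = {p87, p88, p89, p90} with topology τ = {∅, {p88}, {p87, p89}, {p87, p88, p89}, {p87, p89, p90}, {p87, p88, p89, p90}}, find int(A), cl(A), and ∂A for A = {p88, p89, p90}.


int(A) = {p88}, cl(A) = {p87, p88, p89, p90}, ∂A = {p87, p89, p90}.

Closed sets in (X, τ) are complements of opens:
  closed(X, τ) = {∅, {p88}, {p90}, {p88, p90}, {p87, p89, p90}, {p87, p88, p89, p90}}.
int(A) = ⋃ {U ∈ τ : U ⊆ A}. Opens contained in A: ∅, {p88}.
Taking the union of these: int(A) = {p88}.
cl(A) = ⋂ {C closed : A ⊆ C}. Closed sets containing A: {p87, p88, p89, p90}.
Intersecting these: cl(A) = {p87, p88, p89, p90}.
∂A = cl(A) ∖ int(A) = {p87, p88, p89, p90} ∖ {p88} = {p87, p89, p90}.


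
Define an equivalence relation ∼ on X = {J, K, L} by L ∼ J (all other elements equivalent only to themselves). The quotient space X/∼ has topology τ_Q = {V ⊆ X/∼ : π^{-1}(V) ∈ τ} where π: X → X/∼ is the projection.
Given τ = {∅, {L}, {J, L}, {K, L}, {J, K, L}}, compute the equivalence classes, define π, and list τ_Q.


X/∼ = {[J=L], [K]}; |τ_Q| = 3.

Equivalence classes: [J=L], [K].
Quotient map π: X → X/∼ sends J ↦ [J=L], K ↦ [K], L ↦ [J=L].
For each subset V ⊆ X/∼, compute π^{-1}(V) ⊆ X and check whether π^{-1}(V) ∈ τ. V is open in τ_Q iff π^{-1}(V) ∈ τ.
  V = {}: π^{-1}(V) = ∅ ∈ τ ✓.
  V = {[J=L]}: π^{-1}(V) = {J, L} ∈ τ ✓.
  V = {[K]}: π^{-1}(V) = {K} ∉ τ ✗.
  V = {[J=L], [K]}: π^{-1}(V) = {J, K, L} ∈ τ ✓.
Open sets in the quotient: τ_Q = {{}, {[J=L]}, {[J=L], [K]}} (3 elements).


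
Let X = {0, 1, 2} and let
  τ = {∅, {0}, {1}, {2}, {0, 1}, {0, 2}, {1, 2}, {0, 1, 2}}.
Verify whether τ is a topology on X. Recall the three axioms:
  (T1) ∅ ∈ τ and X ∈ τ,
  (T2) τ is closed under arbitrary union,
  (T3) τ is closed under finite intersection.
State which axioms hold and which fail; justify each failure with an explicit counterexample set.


τ IS a topology on X.

Axiom (T1): ∅ ∈ τ? Yes; X ∈ τ? Yes.
Axiom (T2/T3): check pairwise unions and intersections of members of τ.
All pairwise intersections and unions checked — each lies in τ. Therefore τ satisfies (T1), (T2), (T3): it IS a topology on X.


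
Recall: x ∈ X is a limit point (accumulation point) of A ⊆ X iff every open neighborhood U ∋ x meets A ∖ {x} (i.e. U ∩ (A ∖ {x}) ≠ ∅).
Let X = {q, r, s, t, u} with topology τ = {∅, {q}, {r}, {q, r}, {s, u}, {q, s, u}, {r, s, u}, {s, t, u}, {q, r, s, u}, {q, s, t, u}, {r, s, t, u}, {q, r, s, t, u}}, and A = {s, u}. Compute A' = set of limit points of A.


A' = {s, t, u}

For each x ∈ X, list the open sets U ∈ τ with x ∈ U, then check whether U ∩ (A ∖ {x}) ≠ ∅ for every such U.
  x = q: open {q} ∋ x has {q} ∩ (A ∖ {q}) = ∅, so x is NOT a limit point.
  x = r: open {r} ∋ x has {r} ∩ (A ∖ {r}) = ∅, so x is NOT a limit point.
  x = s: opens ∋ x are {s, u}, {q, s, u}, {r, s, u}, {s, t, u}, {q, r, s, u}, {q, s, t, u}, {r, s, t, u}, {q, r, s, t, u}; each meets A ∖ {s}, so x IS a limit point.
  x = t: opens ∋ x are {s, t, u}, {q, s, t, u}, {r, s, t, u}, {q, r, s, t, u}; each meets A ∖ {t}, so x IS a limit point.
  x = u: opens ∋ x are {s, u}, {q, s, u}, {r, s, u}, {s, t, u}, {q, r, s, u}, {q, s, t, u}, {r, s, t, u}, {q, r, s, t, u}; each meets A ∖ {u}, so x IS a limit point.
Collecting: A' = {s, t, u}.


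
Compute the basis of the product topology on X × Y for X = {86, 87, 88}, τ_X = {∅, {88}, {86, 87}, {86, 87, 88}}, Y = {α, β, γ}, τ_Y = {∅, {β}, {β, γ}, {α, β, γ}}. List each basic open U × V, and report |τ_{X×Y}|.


Basis B = {∅ × ∅, {88} × {β}, {86, 87} × {β}, {88} × {β, γ}, {86, 87, 88} × {β}, {88} × {α, β, γ}, {86, 87} × {β, γ}, {86, 87} × {α, β, γ}, {86, 87, 88} × {β, γ}, {86, 87, 88} × {α, β, γ}}; |τ_{X×Y}| = 16.

Enumerate products U × V with U ∈ τ_X, V ∈ τ_Y (deduplicated):
  ∅ × ∅ = {} (∅)
  {88} × {β} = {(88,β)}
  {86, 87} × {β} = {(86,β), (87,β)}
  {88} × {β, γ} = {(88,β), (88,γ)}
  {86, 87, 88} × {β} = {(86,β), (87,β), (88,β)}
  {88} × {α, β, γ} = {(88,α), (88,β), (88,γ)}
  {86, 87} × {β, γ} = {(86,β), (86,γ), (87,β), (87,γ)}
  {86, 87} × {α, β, γ} = {(86,α), (86,β), (86,γ), (87,α), (87,β), (87,γ)}
  {86, 87, 88} × {β, γ} = {(86,β), (86,γ), (87,β), (87,γ), (88,β), (88,γ)}
  {86, 87, 88} × {α, β, γ} = {(86,α), (86,β), (86,γ), (87,α), (87,β), (87,γ), (88,α), (88,β), (88,γ)}
These 10 distinct sets form the basis B.
Close under arbitrary unions to get τ_{X×Y}; counting gives |τ_{X×Y}| = 16.


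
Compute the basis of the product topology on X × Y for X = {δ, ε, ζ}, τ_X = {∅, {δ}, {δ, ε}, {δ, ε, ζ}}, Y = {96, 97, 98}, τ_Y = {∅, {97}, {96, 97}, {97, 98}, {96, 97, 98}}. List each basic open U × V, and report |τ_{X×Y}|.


Basis B = {∅ × ∅, {δ} × {97}, {δ} × {96, 97}, {δ} × {97, 98}, {δ, ε} × {97}, {δ} × {96, 97, 98}, {δ, ε, ζ} × {97}, {δ, ε} × {96, 97}, {δ, ε} × {97, 98}, {δ, ε} × {96, 97, 98}, {δ, ε, ζ} × {96, 97}, {δ, ε, ζ} × {97, 98}, {δ, ε, ζ} × {96, 97, 98}}; |τ_{X×Y}| = 30.

Enumerate products U × V with U ∈ τ_X, V ∈ τ_Y (deduplicated):
  ∅ × ∅ = {} (∅)
  {δ} × {97} = {(δ,97)}
  {δ} × {96, 97} = {(δ,96), (δ,97)}
  {δ} × {97, 98} = {(δ,97), (δ,98)}
  {δ, ε} × {97} = {(δ,97), (ε,97)}
  {δ} × {96, 97, 98} = {(δ,96), (δ,97), (δ,98)}
  {δ, ε, ζ} × {97} = {(δ,97), (ε,97), (ζ,97)}
  {δ, ε} × {96, 97} = {(δ,96), (δ,97), (ε,96), (ε,97)}
  {δ, ε} × {97, 98} = {(δ,97), (δ,98), (ε,97), (ε,98)}
  {δ, ε} × {96, 97, 98} = {(δ,96), (δ,97), (δ,98), (ε,96), (ε,97), (ε,98)}
  {δ, ε, ζ} × {96, 97} = {(δ,96), (δ,97), (ε,96), (ε,97), (ζ,96), (ζ,97)}
  {δ, ε, ζ} × {97, 98} = {(δ,97), (δ,98), (ε,97), (ε,98), (ζ,97), (ζ,98)}
  {δ, ε, ζ} × {96, 97, 98} = {(δ,96), (δ,97), (δ,98), (ε,96), (ε,97), (ε,98), (ζ,96), (ζ,97), (ζ,98)}
These 13 distinct sets form the basis B.
Close under arbitrary unions to get τ_{X×Y}; counting gives |τ_{X×Y}| = 30.


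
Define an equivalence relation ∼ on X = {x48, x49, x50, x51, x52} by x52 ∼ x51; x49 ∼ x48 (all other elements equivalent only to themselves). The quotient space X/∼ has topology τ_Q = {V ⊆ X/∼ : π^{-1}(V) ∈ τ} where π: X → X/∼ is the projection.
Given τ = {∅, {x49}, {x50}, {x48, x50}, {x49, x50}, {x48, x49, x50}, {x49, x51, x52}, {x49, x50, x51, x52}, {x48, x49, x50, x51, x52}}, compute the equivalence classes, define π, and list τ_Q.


X/∼ = {[x48=x49], [x50], [x51=x52]}; |τ_Q| = 4.

Equivalence classes: [x48=x49], [x50], [x51=x52].
Quotient map π: X → X/∼ sends x48 ↦ [x48=x49], x49 ↦ [x48=x49], x50 ↦ [x50], x51 ↦ [x51=x52], x52 ↦ [x51=x52].
For each subset V ⊆ X/∼, compute π^{-1}(V) ⊆ X and check whether π^{-1}(V) ∈ τ. V is open in τ_Q iff π^{-1}(V) ∈ τ.
  V = {}: π^{-1}(V) = ∅ ∈ τ ✓.
  V = {[x48=x49]}: π^{-1}(V) = {x48, x49} ∉ τ ✗.
  V = {[x50]}: π^{-1}(V) = {x50} ∈ τ ✓.
  V = {[x48=x49], [x50]}: π^{-1}(V) = {x48, x49, x50} ∈ τ ✓.
  V = {[x51=x52]}: π^{-1}(V) = {x51, x52} ∉ τ ✗.
  V = {[x48=x49], [x51=x52]}: π^{-1}(V) = {x48, x49, x51, x52} ∉ τ ✗.
  V = {[x50], [x51=x52]}: π^{-1}(V) = {x50, x51, x52} ∉ τ ✗.
  V = {[x48=x49], [x50], [x51=x52]}: π^{-1}(V) = {x48, x49, x50, x51, x52} ∈ τ ✓.
Open sets in the quotient: τ_Q = {{}, {[x50]}, {[x48=x49], [x50]}, {[x48=x49], [x50], [x51=x52]}} (4 elements).


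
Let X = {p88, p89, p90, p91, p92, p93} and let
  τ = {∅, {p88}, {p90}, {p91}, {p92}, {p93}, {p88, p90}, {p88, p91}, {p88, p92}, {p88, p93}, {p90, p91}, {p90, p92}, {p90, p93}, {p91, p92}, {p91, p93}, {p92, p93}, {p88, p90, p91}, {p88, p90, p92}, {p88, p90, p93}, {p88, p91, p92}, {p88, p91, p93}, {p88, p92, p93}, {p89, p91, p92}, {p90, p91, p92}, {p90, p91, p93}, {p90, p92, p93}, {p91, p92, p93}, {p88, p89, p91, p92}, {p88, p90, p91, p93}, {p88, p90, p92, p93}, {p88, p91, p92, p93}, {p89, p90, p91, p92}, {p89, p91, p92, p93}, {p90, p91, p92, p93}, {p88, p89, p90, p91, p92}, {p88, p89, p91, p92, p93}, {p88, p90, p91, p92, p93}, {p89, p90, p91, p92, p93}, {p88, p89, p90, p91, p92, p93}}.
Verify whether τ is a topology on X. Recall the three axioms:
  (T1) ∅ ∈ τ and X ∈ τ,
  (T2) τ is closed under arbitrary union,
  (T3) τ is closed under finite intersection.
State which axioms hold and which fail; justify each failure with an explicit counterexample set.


τ is NOT a topology on X.

Axiom (T1): ∅ ∈ τ? Yes; X ∈ τ? Yes.
Axiom (T2/T3): check pairwise unions and intersections of members of τ.
Counterexample for (T2): {p88} ∪ {p90, p91, p92} = {p88, p90, p91, p92} ∉ τ. Therefore τ is NOT a topology.
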